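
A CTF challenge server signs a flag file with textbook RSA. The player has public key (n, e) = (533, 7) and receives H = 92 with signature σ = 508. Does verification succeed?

Squares mod 533: σ^1≡508, σ^2≡92, σ^4≡469
7 = 4 + 2 + 1, so σ^7 ≡ 469·92·508 ≡ 92 (mod 533)
σ^7 mod 533 = 92 matches H.

passes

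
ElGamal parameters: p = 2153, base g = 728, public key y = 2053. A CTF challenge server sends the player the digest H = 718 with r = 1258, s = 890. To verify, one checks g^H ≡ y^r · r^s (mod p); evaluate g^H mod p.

Squares mod 2153: 728^1≡728, 728^2≡346, 728^4≡1301, 728^8≡343, 728^16≡1387, 728^32≡1140, 728^64≡1341, 728^128≡526, 728^256≡1092, 728^512≡1855
718 = 512 + 128 + 64 + 8 + 4 + 2, so 728^718 ≡ 1855·526·1341·343·1301·346 ≡ 1761 (mod 2153)

1761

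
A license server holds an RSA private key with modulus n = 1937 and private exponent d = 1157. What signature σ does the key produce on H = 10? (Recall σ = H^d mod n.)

Squares mod 1937: H^1≡10, H^2≡100, H^4≡315, H^8≡438, H^16≡81, H^32≡750, H^64≡770, H^128≡178, H^256≡692, H^512≡425, H^1024≡484
1157 = 1024 + 128 + 4 + 1, so H^1157 ≡ 484·178·315·10 ≡ 1226 (mod 1937)

1226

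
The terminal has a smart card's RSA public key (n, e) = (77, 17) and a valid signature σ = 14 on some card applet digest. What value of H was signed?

Squares mod 77: σ^1≡14, σ^2≡42, σ^4≡70, σ^8≡49, σ^16≡14
17 = 16 + 1, so σ^17 ≡ 14·14 ≡ 42 (mod 77)

42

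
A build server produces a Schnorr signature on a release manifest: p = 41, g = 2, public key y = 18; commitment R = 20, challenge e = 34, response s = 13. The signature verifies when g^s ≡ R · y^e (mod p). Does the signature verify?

verifies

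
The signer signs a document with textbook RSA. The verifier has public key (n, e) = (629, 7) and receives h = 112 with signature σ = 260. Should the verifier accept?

σ^7 mod 629 = 112
σ^7 mod 629 = 112 matches h.

accept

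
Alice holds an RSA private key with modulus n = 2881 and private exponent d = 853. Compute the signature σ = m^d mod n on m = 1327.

m^853 mod 2881 = 1155

1155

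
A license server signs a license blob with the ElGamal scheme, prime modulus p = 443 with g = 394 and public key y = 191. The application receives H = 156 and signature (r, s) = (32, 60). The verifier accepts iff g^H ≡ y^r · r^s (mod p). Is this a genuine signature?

genuine

Left side g^H mod p:
Squares mod 443: 394^1≡394, 394^2≡186, 394^4≡42, 394^8≡435, 394^16≡64, 394^32≡109, 394^64≡363, 394^128≡198
156 = 128 + 16 + 8 + 4, so 394^156 ≡ 198·64·435·42 ≡ 324 (mod 443)
Right side y^r · r^s mod p:
Squares mod 443: 191^1≡191, 191^2≡155, 191^4≡103, 191^8≡420, 191^16≡86, 191^32≡308
191^32 ≡ 308 (mod 443)
Squares mod 443: 32^1≡32, 32^2≡138, 32^4≡438, 32^8≡25, 32^16≡182, 32^32≡342
60 = 32 + 16 + 8 + 4, so 32^60 ≡ 342·182·25·438 ≡ 352 (mod 443)
308·352 = 108416 ≡ 324 (mod 443)
324 ≡ 324 (mod 443), so the signature is genuine.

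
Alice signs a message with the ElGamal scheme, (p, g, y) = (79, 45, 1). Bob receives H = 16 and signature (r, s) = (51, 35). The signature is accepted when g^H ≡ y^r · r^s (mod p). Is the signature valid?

Left side g^H mod p:
45^2 = 2025 ≡ 50
45^4 ≡ 50^2 = 2500 ≡ 51
45^8 ≡ 51^2 = 2601 ≡ 73
45^16 ≡ 73^2 = 5329 ≡ 36
Right side y^r · r^s mod p:
1^2 = 1
1^4 ≡ 1^2 = 1
1^8 ≡ 1^2 = 1
1^16 ≡ 1^2 = 1
1^32 ≡ 1^2 = 1
51 = 32 + 16 + 2 + 1, so 1^51 ≡ 1·1·1·1 ≡ 1 (mod 79)
51^2 = 2601 ≡ 73
51^4 ≡ 73^2 = 5329 ≡ 36
51^8 ≡ 36^2 = 1296 ≡ 32
51^16 ≡ 32^2 = 1024 ≡ 76
51^32 ≡ 76^2 = 5776 ≡ 9
35 = 32 + 2 + 1, so 51^35 ≡ 9·73·51 ≡ 11 (mod 79)
1·11 = 11 ≡ 11 (mod 79)
36 ≠ 11, so verification fails.

invalid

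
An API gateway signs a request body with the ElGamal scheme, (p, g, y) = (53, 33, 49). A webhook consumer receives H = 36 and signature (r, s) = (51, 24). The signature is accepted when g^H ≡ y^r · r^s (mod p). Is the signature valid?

Left side g^H mod p:
33^2 = 1089 ≡ 29
33^4 ≡ 29^2 = 841 ≡ 46
33^8 ≡ 46^2 = 2116 ≡ 49
33^16 ≡ 49^2 = 2401 ≡ 16
33^32 ≡ 16^2 = 256 ≡ 44
36 = 32 + 4, so 33^36 ≡ 44·46 ≡ 10 (mod 53)
Right side y^r · r^s mod p:
49^2 = 2401 ≡ 16
49^4 ≡ 16^2 = 256 ≡ 44
49^8 ≡ 44^2 = 1936 ≡ 28
49^16 ≡ 28^2 = 784 ≡ 42
49^32 ≡ 42^2 = 1764 ≡ 15
51 = 32 + 16 + 2 + 1, so 49^51 ≡ 15·42·16·49 ≡ 13 (mod 53)
51^2 = 2601 ≡ 4
51^4 ≡ 4^2 = 16
51^8 ≡ 16^2 = 256 ≡ 44
51^16 ≡ 44^2 = 1936 ≡ 28
24 = 16 + 8, so 51^24 ≡ 28·44 ≡ 13 (mod 53)
13·13 = 169 ≡ 10 (mod 53)
10 ≡ 10 (mod 53), so the signature is genuine.

valid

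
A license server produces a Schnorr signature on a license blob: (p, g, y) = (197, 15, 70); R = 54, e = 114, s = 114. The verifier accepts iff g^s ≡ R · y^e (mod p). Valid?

yes

g^s mod p:
15^2 = 225 ≡ 28
15^4 ≡ 28^2 = 784 ≡ 193
15^8 ≡ 193^2 = 37249 ≡ 16
15^16 ≡ 16^2 = 256 ≡ 59
15^32 ≡ 59^2 = 3481 ≡ 132
15^64 ≡ 132^2 = 17424 ≡ 88
114 = 64 + 32 + 16 + 2, so 15^114 ≡ 88·132·59·28 ≡ 59 (mod 197)
R · y^e mod p:
70^2 = 4900 ≡ 172
70^4 ≡ 172^2 = 29584 ≡ 34
70^8 ≡ 34^2 = 1156 ≡ 171
70^16 ≡ 171^2 = 29241 ≡ 85
70^32 ≡ 85^2 = 7225 ≡ 133
70^64 ≡ 133^2 = 17689 ≡ 156
114 = 64 + 32 + 16 + 2, so 70^114 ≡ 156·133·85·172 ≡ 85 (mod 197)
54·85 = 4590 ≡ 59 (mod 197)
59 ≡ 59 (mod 197); signature holds.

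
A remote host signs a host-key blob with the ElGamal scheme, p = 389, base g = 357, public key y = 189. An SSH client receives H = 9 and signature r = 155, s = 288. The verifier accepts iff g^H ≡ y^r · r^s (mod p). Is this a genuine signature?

genuine

Left side g^H mod p:
357^2 = 127449 ≡ 246
357^4 ≡ 246^2 = 60516 ≡ 221
357^8 ≡ 221^2 = 48841 ≡ 216
9 = 8 + 1, so 357^9 ≡ 216·357 ≡ 90 (mod 389)
Right side y^r · r^s mod p:
189^2 = 35721 ≡ 322
189^4 ≡ 322^2 = 103684 ≡ 210
189^8 ≡ 210^2 = 44100 ≡ 143
189^16 ≡ 143^2 = 20449 ≡ 221
189^32 ≡ 221^2 = 48841 ≡ 216
189^64 ≡ 216^2 = 46656 ≡ 365
189^128 ≡ 365^2 = 133225 ≡ 187
155 = 128 + 16 + 8 + 2 + 1, so 189^155 ≡ 187·221·143·322·189 ≡ 254 (mod 389)
155^2 = 24025 ≡ 296
155^4 ≡ 296^2 = 87616 ≡ 91
155^8 ≡ 91^2 = 8281 ≡ 112
155^16 ≡ 112^2 = 12544 ≡ 96
155^32 ≡ 96^2 = 9216 ≡ 269
155^64 ≡ 269^2 = 72361 ≡ 7
155^128 ≡ 7^2 = 49
155^256 ≡ 49^2 = 2401 ≡ 67
288 = 256 + 32, so 155^288 ≡ 67·269 ≡ 129 (mod 389)
254·129 = 32766 ≡ 90 (mod 389)
90 ≡ 90 (mod 389), so the signature is genuine.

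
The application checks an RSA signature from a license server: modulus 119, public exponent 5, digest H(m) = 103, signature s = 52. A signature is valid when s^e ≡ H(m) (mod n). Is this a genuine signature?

s^2 ≡ 52^2 = 2704 ≡ 86
s^4 ≡ 86^2 = 7396 ≡ 18
5 = 4 + 1, so s^5 ≡ 18·52 ≡ 103 (mod 119)
103 = H(m), so the signature checks out.

genuine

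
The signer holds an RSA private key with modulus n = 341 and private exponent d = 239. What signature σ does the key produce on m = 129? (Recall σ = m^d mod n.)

304

m^2 ≡ 129^2 = 16641 ≡ 273
m^4 ≡ 273^2 = 74529 ≡ 191
m^8 ≡ 191^2 = 36481 ≡ 335
m^16 ≡ 335^2 = 112225 ≡ 36
m^32 ≡ 36^2 = 1296 ≡ 273
m^64 ≡ 273^2 = 74529 ≡ 191
m^128 ≡ 191^2 = 36481 ≡ 335
239 = 128 + 64 + 32 + 8 + 4 + 2 + 1, so m^239 ≡ 335·191·273·335·191·273·129 ≡ 304 (mod 341)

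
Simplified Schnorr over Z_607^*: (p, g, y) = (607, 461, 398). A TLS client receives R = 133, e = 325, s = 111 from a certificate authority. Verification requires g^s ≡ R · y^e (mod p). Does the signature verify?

g^s mod p:
461^111 mod 607 = 323
R · y^e mod p:
398^325 mod 607 = 436
133·436 = 57988 ≡ 323 (mod 607)
323 ≡ 323 (mod 607); signature holds.

verifies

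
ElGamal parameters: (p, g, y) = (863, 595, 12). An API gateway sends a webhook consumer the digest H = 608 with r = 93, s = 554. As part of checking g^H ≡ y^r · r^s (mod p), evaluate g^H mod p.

662

595^2 = 354025 ≡ 195
595^4 ≡ 195^2 = 38025 ≡ 53
595^8 ≡ 53^2 = 2809 ≡ 220
595^16 ≡ 220^2 = 48400 ≡ 72
595^32 ≡ 72^2 = 5184 ≡ 6
595^64 ≡ 6^2 = 36
595^128 ≡ 36^2 = 1296 ≡ 433
595^256 ≡ 433^2 = 187489 ≡ 218
595^512 ≡ 218^2 = 47524 ≡ 59
608 = 512 + 64 + 32, so 595^608 ≡ 59·36·6 ≡ 662 (mod 863)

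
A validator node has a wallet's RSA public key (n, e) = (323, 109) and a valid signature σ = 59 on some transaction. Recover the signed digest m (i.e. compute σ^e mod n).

Squares mod 323: σ^1≡59, σ^2≡251, σ^4≡16, σ^8≡256, σ^16≡290, σ^32≡120, σ^64≡188
109 = 64 + 32 + 8 + 4 + 1, so σ^109 ≡ 188·120·256·16·59 ≡ 230 (mod 323)

230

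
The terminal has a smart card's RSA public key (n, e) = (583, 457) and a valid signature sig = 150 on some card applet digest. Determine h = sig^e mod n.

28

sig^2 ≡ 150^2 = 22500 ≡ 346
sig^4 ≡ 346^2 = 119716 ≡ 201
sig^8 ≡ 201^2 = 40401 ≡ 174
sig^16 ≡ 174^2 = 30276 ≡ 543
sig^32 ≡ 543^2 = 294849 ≡ 434
sig^64 ≡ 434^2 = 188356 ≡ 47
sig^128 ≡ 47^2 = 2209 ≡ 460
sig^256 ≡ 460^2 = 211600 ≡ 554
457 = 256 + 128 + 64 + 8 + 1, so sig^457 ≡ 554·460·47·174·150 ≡ 28 (mod 583)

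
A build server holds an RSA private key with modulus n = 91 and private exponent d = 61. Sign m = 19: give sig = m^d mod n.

m^2 ≡ 19^2 = 361 ≡ 88
m^4 ≡ 88^2 = 7744 ≡ 9
m^8 ≡ 9^2 = 81
m^16 ≡ 81^2 = 6561 ≡ 9
m^32 ≡ 9^2 = 81
61 = 32 + 16 + 8 + 4 + 1, so m^61 ≡ 81·9·81·9·19 ≡ 19 (mod 91)

19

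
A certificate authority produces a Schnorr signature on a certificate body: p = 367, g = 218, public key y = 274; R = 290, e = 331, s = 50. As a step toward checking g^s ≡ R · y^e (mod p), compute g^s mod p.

102

218^50 mod 367 = 102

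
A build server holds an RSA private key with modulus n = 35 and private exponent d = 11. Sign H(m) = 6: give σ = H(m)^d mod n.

(H(m))^2 ≡ 6^2 = 36 ≡ 1
(H(m))^4 ≡ 1^2 = 1
(H(m))^8 ≡ 1^2 = 1
11 = 8 + 2 + 1, so (H(m))^11 ≡ 1·1·6 ≡ 6 (mod 35)

6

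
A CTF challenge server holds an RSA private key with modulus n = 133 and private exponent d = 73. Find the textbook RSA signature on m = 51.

m^73 mod 133 = 51

51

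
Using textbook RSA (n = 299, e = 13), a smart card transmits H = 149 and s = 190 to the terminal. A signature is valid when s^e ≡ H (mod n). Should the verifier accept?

s^2 ≡ 190^2 = 36100 ≡ 220
s^4 ≡ 220^2 = 48400 ≡ 261
s^8 ≡ 261^2 = 68121 ≡ 248
13 = 8 + 4 + 1, so s^13 ≡ 248·261·190 ≡ 151 (mod 299)
s^13 mod 299 = 151, but H = 149.

reject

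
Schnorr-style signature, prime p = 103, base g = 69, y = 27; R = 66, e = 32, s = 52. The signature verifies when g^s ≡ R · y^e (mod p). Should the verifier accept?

accept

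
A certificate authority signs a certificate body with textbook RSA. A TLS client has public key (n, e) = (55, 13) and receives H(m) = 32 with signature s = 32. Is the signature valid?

valid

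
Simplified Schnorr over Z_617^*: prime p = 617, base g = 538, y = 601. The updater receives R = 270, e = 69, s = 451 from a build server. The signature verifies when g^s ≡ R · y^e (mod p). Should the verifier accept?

reject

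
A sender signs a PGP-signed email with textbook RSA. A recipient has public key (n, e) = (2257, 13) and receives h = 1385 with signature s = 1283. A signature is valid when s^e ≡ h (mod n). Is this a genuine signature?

forged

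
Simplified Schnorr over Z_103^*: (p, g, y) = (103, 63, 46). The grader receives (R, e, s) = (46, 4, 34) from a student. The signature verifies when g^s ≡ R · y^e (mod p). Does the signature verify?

g^s mod p:
Squares mod 103: 63^1≡63, 63^2≡55, 63^4≡38, 63^8≡2, 63^16≡4, 63^32≡16
34 = 32 + 2, so 63^34 ≡ 16·55 ≡ 56 (mod 103)
R · y^e mod p:
Squares mod 103: 46^1≡46, 46^2≡56, 46^4≡46
46^4 ≡ 46 (mod 103)
46·46 = 2116 ≡ 56 (mod 103)
56 ≡ 56 (mod 103); signature holds.

verifies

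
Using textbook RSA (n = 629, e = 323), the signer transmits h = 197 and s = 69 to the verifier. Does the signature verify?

s^2 ≡ 69^2 = 4761 ≡ 358
s^4 ≡ 358^2 = 128164 ≡ 477
s^8 ≡ 477^2 = 227529 ≡ 460
s^16 ≡ 460^2 = 211600 ≡ 256
s^32 ≡ 256^2 = 65536 ≡ 120
s^64 ≡ 120^2 = 14400 ≡ 562
s^128 ≡ 562^2 = 315844 ≡ 86
s^256 ≡ 86^2 = 7396 ≡ 477
323 = 256 + 64 + 2 + 1, so s^323 ≡ 477·562·358·69 ≡ 392 (mod 629)
The recovered value 392 does not match the digest 197.

does not verify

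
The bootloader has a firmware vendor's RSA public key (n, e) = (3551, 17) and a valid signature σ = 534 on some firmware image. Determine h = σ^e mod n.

1387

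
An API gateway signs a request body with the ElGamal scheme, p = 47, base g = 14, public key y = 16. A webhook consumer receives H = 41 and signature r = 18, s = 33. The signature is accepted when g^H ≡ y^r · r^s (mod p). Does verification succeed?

Left side g^H mod p:
Squares mod 47: 14^1≡14, 14^2≡8, 14^4≡17, 14^8≡7, 14^16≡2, 14^32≡4
41 = 32 + 8 + 1, so 14^41 ≡ 4·7·14 ≡ 16 (mod 47)
Right side y^r · r^s mod p:
Squares mod 47: 16^1≡16, 16^2≡21, 16^4≡18, 16^8≡42, 16^16≡25
18 = 16 + 2, so 16^18 ≡ 25·21 ≡ 8 (mod 47)
Squares mod 47: 18^1≡18, 18^2≡42, 18^4≡25, 18^8≡14, 18^16≡8, 18^32≡17
33 = 32 + 1, so 18^33 ≡ 17·18 ≡ 24 (mod 47)
8·24 = 192 ≡ 4 (mod 47)
16 ≠ 4, so verification fails.

fails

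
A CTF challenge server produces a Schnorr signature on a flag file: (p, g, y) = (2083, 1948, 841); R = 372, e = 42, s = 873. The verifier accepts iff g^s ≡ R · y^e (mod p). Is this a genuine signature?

g^s mod p:
Squares mod 2083: 1948^1≡1948, 1948^2≡1561, 1948^4≡1694, 1948^8≡1345, 1948^16≡981, 1948^32≡15, 1948^64≡225, 1948^128≡633, 1948^256≡753, 1948^512≡433
873 = 512 + 256 + 64 + 32 + 8 + 1, so 1948^873 ≡ 433·753·225·15·1345·1948 ≡ 999 (mod 2083)
R · y^e mod p:
Squares mod 2083: 841^1≡841, 841^2≡1144, 841^4≡612, 841^8≡1687, 841^16≡591, 841^32≡1420
42 = 32 + 8 + 2, so 841^42 ≡ 1420·1687·1144 ≡ 893 (mod 2083)
372·893 = 332196 ≡ 999 (mod 2083)
999 ≡ 999 (mod 2083); signature holds.

genuine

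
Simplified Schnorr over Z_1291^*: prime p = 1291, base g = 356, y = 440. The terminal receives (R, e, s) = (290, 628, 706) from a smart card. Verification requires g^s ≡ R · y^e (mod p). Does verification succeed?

g^s mod p:
356^2 = 126736 ≡ 218
356^4 ≡ 218^2 = 47524 ≡ 1048
356^8 ≡ 1048^2 = 1098304 ≡ 954
356^16 ≡ 954^2 = 910116 ≡ 1252
356^32 ≡ 1252^2 = 1567504 ≡ 230
356^64 ≡ 230^2 = 52900 ≡ 1260
356^128 ≡ 1260^2 = 1587600 ≡ 961
356^256 ≡ 961^2 = 923521 ≡ 456
356^512 ≡ 456^2 = 207936 ≡ 85
706 = 512 + 128 + 64 + 2, so 356^706 ≡ 85·961·1260·218 ≡ 497 (mod 1291)
R · y^e mod p:
440^2 = 193600 ≡ 1241
440^4 ≡ 1241^2 = 1540081 ≡ 1209
440^8 ≡ 1209^2 = 1461681 ≡ 269
440^16 ≡ 269^2 = 72361 ≡ 65
440^32 ≡ 65^2 = 4225 ≡ 352
440^64 ≡ 352^2 = 123904 ≡ 1259
440^128 ≡ 1259^2 = 1585081 ≡ 1024
440^256 ≡ 1024^2 = 1048576 ≡ 284
440^512 ≡ 284^2 = 80656 ≡ 614
628 = 512 + 64 + 32 + 16 + 4, so 440^628 ≡ 614·1259·352·65·1209 ≡ 1128 (mod 1291)
290·1128 = 327120 ≡ 497 (mod 1291)
497 ≡ 497 (mod 1291); signature holds.

passes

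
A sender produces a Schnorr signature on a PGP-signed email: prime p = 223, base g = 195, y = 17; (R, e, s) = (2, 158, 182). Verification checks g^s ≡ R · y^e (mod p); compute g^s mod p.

66

195^2 = 38025 ≡ 115
195^4 ≡ 115^2 = 13225 ≡ 68
195^8 ≡ 68^2 = 4624 ≡ 164
195^16 ≡ 164^2 = 26896 ≡ 136
195^32 ≡ 136^2 = 18496 ≡ 210
195^64 ≡ 210^2 = 44100 ≡ 169
195^128 ≡ 169^2 = 28561 ≡ 17
182 = 128 + 32 + 16 + 4 + 2, so 195^182 ≡ 17·210·136·68·115 ≡ 66 (mod 223)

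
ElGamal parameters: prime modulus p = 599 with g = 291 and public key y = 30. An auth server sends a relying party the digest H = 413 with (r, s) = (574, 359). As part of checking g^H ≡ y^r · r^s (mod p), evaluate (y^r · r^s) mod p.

479

30^2 = 900 ≡ 301
30^4 ≡ 301^2 = 90601 ≡ 152
30^8 ≡ 152^2 = 23104 ≡ 342
30^16 ≡ 342^2 = 116964 ≡ 159
30^32 ≡ 159^2 = 25281 ≡ 123
30^64 ≡ 123^2 = 15129 ≡ 154
30^128 ≡ 154^2 = 23716 ≡ 355
30^256 ≡ 355^2 = 126025 ≡ 235
30^512 ≡ 235^2 = 55225 ≡ 117
574 = 512 + 32 + 16 + 8 + 4 + 2, so 30^574 ≡ 117·123·159·342·152·301 ≡ 32 (mod 599)
574^2 = 329476 ≡ 26
574^4 ≡ 26^2 = 676 ≡ 77
574^8 ≡ 77^2 = 5929 ≡ 538
574^16 ≡ 538^2 = 289444 ≡ 127
574^32 ≡ 127^2 = 16129 ≡ 555
574^64 ≡ 555^2 = 308025 ≡ 139
574^128 ≡ 139^2 = 19321 ≡ 153
574^256 ≡ 153^2 = 23409 ≡ 48
359 = 256 + 64 + 32 + 4 + 2 + 1, so 574^359 ≡ 48·139·555·77·26·574 ≡ 146 (mod 599)
y^r · r^s ≡ 32·146 = 4672 ≡ 479 (mod 599)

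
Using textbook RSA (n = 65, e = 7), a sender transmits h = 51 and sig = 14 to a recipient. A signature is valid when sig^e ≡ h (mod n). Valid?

no

Squares mod 65: sig^1≡14, sig^2≡1, sig^4≡1
7 = 4 + 2 + 1, so sig^7 ≡ 1·1·14 ≡ 14 (mod 65)
sig^7 mod 65 = 14, but h = 51.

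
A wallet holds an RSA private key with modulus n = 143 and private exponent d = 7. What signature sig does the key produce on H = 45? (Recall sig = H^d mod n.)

H^2 ≡ 45^2 = 2025 ≡ 23
H^4 ≡ 23^2 = 529 ≡ 100
7 = 4 + 2 + 1, so H^7 ≡ 100·23·45 ≡ 111 (mod 143)

111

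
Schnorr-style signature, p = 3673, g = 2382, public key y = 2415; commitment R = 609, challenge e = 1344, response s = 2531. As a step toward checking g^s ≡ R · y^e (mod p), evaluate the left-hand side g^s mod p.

1495

2382^2531 mod 3673 = 1495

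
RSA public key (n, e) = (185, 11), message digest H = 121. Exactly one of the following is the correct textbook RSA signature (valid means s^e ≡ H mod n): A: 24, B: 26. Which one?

Candidate A: 24^2 = 576 ≡ 21; 24^4 ≡ 21^2 = 441 ≡ 71; 24^8 ≡ 71^2 = 5041 ≡ 46; 11 = 8 + 2 + 1, so 24^11 ≡ 46·21·24 ≡ 59 (mod 185)
Candidate B: 26^2 = 676 ≡ 121; 26^4 ≡ 121^2 = 14641 ≡ 26; 26^8 ≡ 26^2 = 676 ≡ 121; 11 = 8 + 2 + 1, so 26^11 ≡ 121·121·26 ≡ 121 (mod 185)
  → matches H = 121

B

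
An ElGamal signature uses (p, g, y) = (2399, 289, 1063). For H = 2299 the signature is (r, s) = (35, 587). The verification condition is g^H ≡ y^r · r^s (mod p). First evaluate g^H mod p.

1406

Squares mod 2399: 289^1≡289, 289^2≡1955, 289^4≡418, 289^8≡1996, 289^16≡1676, 289^32≡2146, 289^64≡1635, 289^128≡739, 289^256≡1548, 289^512≡2102, 289^1024≡1845, 289^2048≡2243
2299 = 2048 + 128 + 64 + 32 + 16 + 8 + 2 + 1, so 289^2299 ≡ 2243·739·1635·2146·1676·1996·1955·289 ≡ 1406 (mod 2399)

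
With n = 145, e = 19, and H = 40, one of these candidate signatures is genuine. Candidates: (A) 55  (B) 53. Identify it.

A

Candidate A: 55^19 mod 145 = 40
  → matches H = 40
Candidate B: 53^19 mod 145 = 7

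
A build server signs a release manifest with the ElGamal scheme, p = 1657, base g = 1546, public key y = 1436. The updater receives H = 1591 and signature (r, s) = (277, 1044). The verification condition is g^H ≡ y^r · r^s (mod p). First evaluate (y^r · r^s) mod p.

345

1436^277 mod 1657 = 879
277^1044 mod 1657 = 1024
y^r · r^s ≡ 879·1024 = 900096 ≡ 345 (mod 1657)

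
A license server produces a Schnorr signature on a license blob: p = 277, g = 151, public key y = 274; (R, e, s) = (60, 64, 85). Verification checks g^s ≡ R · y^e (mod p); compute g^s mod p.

151^2 = 22801 ≡ 87
151^4 ≡ 87^2 = 7569 ≡ 90
151^8 ≡ 90^2 = 8100 ≡ 67
151^16 ≡ 67^2 = 4489 ≡ 57
151^32 ≡ 57^2 = 3249 ≡ 202
151^64 ≡ 202^2 = 40804 ≡ 85
85 = 64 + 16 + 4 + 1, so 151^85 ≡ 85·57·90·151 ≡ 96 (mod 277)

96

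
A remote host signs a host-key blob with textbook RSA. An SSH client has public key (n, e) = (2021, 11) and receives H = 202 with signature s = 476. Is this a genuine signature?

genuine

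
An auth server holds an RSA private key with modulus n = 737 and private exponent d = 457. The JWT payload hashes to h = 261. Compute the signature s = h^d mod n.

717

h^2 ≡ 261^2 = 68121 ≡ 317
h^4 ≡ 317^2 = 100489 ≡ 257
h^8 ≡ 257^2 = 66049 ≡ 456
h^16 ≡ 456^2 = 207936 ≡ 102
h^32 ≡ 102^2 = 10404 ≡ 86
h^64 ≡ 86^2 = 7396 ≡ 26
h^128 ≡ 26^2 = 676
h^256 ≡ 676^2 = 456976 ≡ 36
457 = 256 + 128 + 64 + 8 + 1, so h^457 ≡ 36·676·26·456·261 ≡ 717 (mod 737)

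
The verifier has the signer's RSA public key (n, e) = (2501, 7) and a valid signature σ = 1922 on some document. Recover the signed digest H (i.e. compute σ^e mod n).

1210

σ^2 ≡ 1922^2 = 3694084 ≡ 107
σ^4 ≡ 107^2 = 11449 ≡ 1445
7 = 4 + 2 + 1, so σ^7 ≡ 1445·107·1922 ≡ 1210 (mod 2501)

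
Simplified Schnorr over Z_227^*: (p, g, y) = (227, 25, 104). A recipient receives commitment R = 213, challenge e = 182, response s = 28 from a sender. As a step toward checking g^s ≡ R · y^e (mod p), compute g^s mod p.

131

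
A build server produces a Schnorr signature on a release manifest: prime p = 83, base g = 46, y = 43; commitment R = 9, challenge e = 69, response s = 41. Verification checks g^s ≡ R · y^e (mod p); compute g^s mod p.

82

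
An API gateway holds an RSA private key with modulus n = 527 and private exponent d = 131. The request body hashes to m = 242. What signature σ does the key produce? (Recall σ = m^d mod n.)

m^2 ≡ 242^2 = 58564 ≡ 67
m^4 ≡ 67^2 = 4489 ≡ 273
m^8 ≡ 273^2 = 74529 ≡ 222
m^16 ≡ 222^2 = 49284 ≡ 273
m^32 ≡ 273^2 = 74529 ≡ 222
m^64 ≡ 222^2 = 49284 ≡ 273
m^128 ≡ 273^2 = 74529 ≡ 222
131 = 128 + 2 + 1, so m^131 ≡ 222·67·242 ≡ 98 (mod 527)

98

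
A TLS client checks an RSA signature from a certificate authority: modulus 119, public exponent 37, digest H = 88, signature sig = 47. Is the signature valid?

invalid

sig^2 ≡ 47^2 = 2209 ≡ 67
sig^4 ≡ 67^2 = 4489 ≡ 86
sig^8 ≡ 86^2 = 7396 ≡ 18
sig^16 ≡ 18^2 = 324 ≡ 86
sig^32 ≡ 86^2 = 7396 ≡ 18
37 = 32 + 4 + 1, so sig^37 ≡ 18·86·47 ≡ 47 (mod 119)
47 ≠ 88, so verification fails.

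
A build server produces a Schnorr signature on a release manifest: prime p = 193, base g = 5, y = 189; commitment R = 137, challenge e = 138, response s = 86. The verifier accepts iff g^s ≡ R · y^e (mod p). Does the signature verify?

g^s mod p:
5^2 = 25
5^4 ≡ 25^2 = 625 ≡ 46
5^8 ≡ 46^2 = 2116 ≡ 186
5^16 ≡ 186^2 = 34596 ≡ 49
5^32 ≡ 49^2 = 2401 ≡ 85
5^64 ≡ 85^2 = 7225 ≡ 84
86 = 64 + 16 + 4 + 2, so 5^86 ≡ 84·49·46·25 ≡ 75 (mod 193)
R · y^e mod p:
189^2 = 35721 ≡ 16
189^4 ≡ 16^2 = 256 ≡ 63
189^8 ≡ 63^2 = 3969 ≡ 109
189^16 ≡ 109^2 = 11881 ≡ 108
189^32 ≡ 108^2 = 11664 ≡ 84
189^64 ≡ 84^2 = 7056 ≡ 108
189^128 ≡ 108^2 = 11664 ≡ 84
138 = 128 + 8 + 2, so 189^138 ≡ 84·109·16 ≡ 9 (mod 193)
137·9 = 1233 ≡ 75 (mod 193)
75 ≡ 75 (mod 193); signature holds.

verifies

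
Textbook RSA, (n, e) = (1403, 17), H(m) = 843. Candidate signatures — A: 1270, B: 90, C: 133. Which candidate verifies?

A

Candidate A: Squares mod 1403: 1270^1≡1270, 1270^2≡853, 1270^4≡855, 1270^8≡62, 1270^16≡1038; 17 = 16 + 1, so 1270^17 ≡ 1038·1270 ≡ 843 (mod 1403)
  → matches H(m) = 843
Candidate B: Squares mod 1403: 90^1≡90, 90^2≡1085, 90^4≡108, 90^8≡440, 90^16≡1389; 17 = 16 + 1, so 90^17 ≡ 1389·90 ≡ 143 (mod 1403)
Candidate C: Squares mod 1403: 133^1≡133, 133^2≡853, 133^4≡855, 133^8≡62, 133^16≡1038; 17 = 16 + 1, so 133^17 ≡ 1038·133 ≡ 560 (mod 1403)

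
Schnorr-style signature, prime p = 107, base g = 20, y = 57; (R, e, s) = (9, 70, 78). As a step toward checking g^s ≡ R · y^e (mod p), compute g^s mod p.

20^2 = 400 ≡ 79
20^4 ≡ 79^2 = 6241 ≡ 35
20^8 ≡ 35^2 = 1225 ≡ 48
20^16 ≡ 48^2 = 2304 ≡ 57
20^32 ≡ 57^2 = 3249 ≡ 39
20^64 ≡ 39^2 = 1521 ≡ 23
78 = 64 + 8 + 4 + 2, so 20^78 ≡ 23·48·35·79 ≡ 64 (mod 107)

64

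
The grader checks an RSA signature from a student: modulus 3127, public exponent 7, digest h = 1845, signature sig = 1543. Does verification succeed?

sig^2 ≡ 1543^2 = 2380849 ≡ 1202
sig^4 ≡ 1202^2 = 1444804 ≡ 130
7 = 4 + 2 + 1, so sig^7 ≡ 130·1202·1543 ≡ 1845 (mod 3127)
Since 1845 equals the digest 1845, verification succeeds.

passes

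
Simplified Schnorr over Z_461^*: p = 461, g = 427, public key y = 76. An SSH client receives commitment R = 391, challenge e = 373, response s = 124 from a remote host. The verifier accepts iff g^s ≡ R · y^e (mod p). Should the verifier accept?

g^s mod p:
427^2 = 182329 ≡ 234
427^4 ≡ 234^2 = 54756 ≡ 358
427^8 ≡ 358^2 = 128164 ≡ 6
427^16 ≡ 6^2 = 36
427^32 ≡ 36^2 = 1296 ≡ 374
427^64 ≡ 374^2 = 139876 ≡ 193
124 = 64 + 32 + 16 + 8 + 4, so 427^124 ≡ 193·374·36·6·358 ≡ 350 (mod 461)
R · y^e mod p:
76^2 = 5776 ≡ 244
76^4 ≡ 244^2 = 59536 ≡ 67
76^8 ≡ 67^2 = 4489 ≡ 340
76^16 ≡ 340^2 = 115600 ≡ 350
76^32 ≡ 350^2 = 122500 ≡ 335
76^64 ≡ 335^2 = 112225 ≡ 202
76^128 ≡ 202^2 = 40804 ≡ 236
76^256 ≡ 236^2 = 55696 ≡ 376
373 = 256 + 64 + 32 + 16 + 4 + 1, so 76^373 ≡ 376·202·335·350·67·76 ≡ 456 (mod 461)
391·456 = 178296 ≡ 350 (mod 461)
350 ≡ 350 (mod 461); signature holds.

accept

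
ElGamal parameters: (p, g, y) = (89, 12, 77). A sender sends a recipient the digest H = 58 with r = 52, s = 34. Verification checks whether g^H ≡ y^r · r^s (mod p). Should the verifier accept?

Left side g^H mod p:
Squares mod 89: 12^1≡12, 12^2≡55, 12^4≡88, 12^8≡1, 12^16≡1, 12^32≡1
58 = 32 + 16 + 8 + 2, so 12^58 ≡ 1·1·1·55 ≡ 55 (mod 89)
Right side y^r · r^s mod p:
Squares mod 89: 77^1≡77, 77^2≡55, 77^4≡88, 77^8≡1, 77^16≡1, 77^32≡1
52 = 32 + 16 + 4, so 77^52 ≡ 1·1·88 ≡ 88 (mod 89)
Squares mod 89: 52^1≡52, 52^2≡34, 52^4≡88, 52^8≡1, 52^16≡1, 52^32≡1
34 = 32 + 2, so 52^34 ≡ 1·34 ≡ 34 (mod 89)
88·34 = 2992 ≡ 55 (mod 89)
55 ≡ 55 (mod 89), so the signature is genuine.

accept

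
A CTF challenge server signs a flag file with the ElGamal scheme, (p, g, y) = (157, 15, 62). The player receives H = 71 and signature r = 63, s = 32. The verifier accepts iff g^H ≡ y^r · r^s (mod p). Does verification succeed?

passes

Left side g^H mod p:
Squares mod 157: 15^1≡15, 15^2≡68, 15^4≡71, 15^8≡17, 15^16≡132, 15^32≡154, 15^64≡9
71 = 64 + 4 + 2 + 1, so 15^71 ≡ 9·71·68·15 ≡ 73 (mod 157)
Right side y^r · r^s mod p:
Squares mod 157: 62^1≡62, 62^2≡76, 62^4≡124, 62^8≡147, 62^16≡100, 62^32≡109
63 = 32 + 16 + 8 + 4 + 2 + 1, so 62^63 ≡ 109·100·147·124·76·62 ≡ 103 (mod 157)
Squares mod 157: 63^1≡63, 63^2≡44, 63^4≡52, 63^8≡35, 63^16≡126, 63^32≡19
63^32 ≡ 19 (mod 157)
103·19 = 1957 ≡ 73 (mod 157)
73 ≡ 73 (mod 157), so the signature is genuine.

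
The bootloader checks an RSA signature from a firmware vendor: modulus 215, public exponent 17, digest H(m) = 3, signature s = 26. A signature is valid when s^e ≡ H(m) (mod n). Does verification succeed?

fails

s^2 ≡ 26^2 = 676 ≡ 31
s^4 ≡ 31^2 = 961 ≡ 101
s^8 ≡ 101^2 = 10201 ≡ 96
s^16 ≡ 96^2 = 9216 ≡ 186
17 = 16 + 1, so s^17 ≡ 186·26 ≡ 106 (mod 215)
The recovered value 106 does not match the digest 3.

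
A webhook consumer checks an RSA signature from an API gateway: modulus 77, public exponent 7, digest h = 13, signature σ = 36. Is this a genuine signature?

forged

Squares mod 77: σ^1≡36, σ^2≡64, σ^4≡15
7 = 4 + 2 + 1, so σ^7 ≡ 15·64·36 ≡ 64 (mod 77)
σ^7 mod 77 = 64, but h = 13.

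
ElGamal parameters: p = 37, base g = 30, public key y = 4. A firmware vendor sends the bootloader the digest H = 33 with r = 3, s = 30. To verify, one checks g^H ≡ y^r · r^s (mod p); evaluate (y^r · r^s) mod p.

11

4^2 = 16
3 = 2 + 1, so 4^3 ≡ 16·4 ≡ 27 (mod 37)
3^2 = 9
3^4 ≡ 9^2 = 81 ≡ 7
3^8 ≡ 7^2 = 49 ≡ 12
3^16 ≡ 12^2 = 144 ≡ 33
30 = 16 + 8 + 4 + 2, so 3^30 ≡ 33·12·7·9 ≡ 10 (mod 37)
y^r · r^s ≡ 27·10 = 270 ≡ 11 (mod 37)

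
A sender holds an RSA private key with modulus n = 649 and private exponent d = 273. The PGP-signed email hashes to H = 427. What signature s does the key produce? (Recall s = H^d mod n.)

H^2 ≡ 427^2 = 182329 ≡ 609
H^4 ≡ 609^2 = 370881 ≡ 302
H^8 ≡ 302^2 = 91204 ≡ 344
H^16 ≡ 344^2 = 118336 ≡ 218
H^32 ≡ 218^2 = 47524 ≡ 147
H^64 ≡ 147^2 = 21609 ≡ 192
H^128 ≡ 192^2 = 36864 ≡ 520
H^256 ≡ 520^2 = 270400 ≡ 416
273 = 256 + 16 + 1, so H^273 ≡ 416·218·427 ≡ 542 (mod 649)

542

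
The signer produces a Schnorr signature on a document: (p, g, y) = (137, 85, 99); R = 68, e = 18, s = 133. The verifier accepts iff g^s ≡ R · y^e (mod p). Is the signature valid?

g^s mod p:
Squares mod 137: 85^1≡85, 85^2≡101, 85^4≡63, 85^8≡133, 85^16≡16, 85^32≡119, 85^64≡50, 85^128≡34
133 = 128 + 4 + 1, so 85^133 ≡ 34·63·85 ≡ 134 (mod 137)
R · y^e mod p:
Squares mod 137: 99^1≡99, 99^2≡74, 99^4≡133, 99^8≡16, 99^16≡119
18 = 16 + 2, so 99^18 ≡ 119·74 ≡ 38 (mod 137)
68·38 = 2584 ≡ 118 (mod 137)
134 ≠ 118; the check fails.

invalid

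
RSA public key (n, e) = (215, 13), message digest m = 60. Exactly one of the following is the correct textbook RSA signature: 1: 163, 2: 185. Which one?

Candidate 1: 163^2 = 26569 ≡ 124; 163^4 ≡ 124^2 = 15376 ≡ 111; 163^8 ≡ 111^2 = 12321 ≡ 66; 13 = 8 + 4 + 1, so 163^13 ≡ 66·111·163 ≡ 28 (mod 215)
Candidate 2: 185^2 = 34225 ≡ 40; 185^4 ≡ 40^2 = 1600 ≡ 95; 185^8 ≡ 95^2 = 9025 ≡ 210; 13 = 8 + 4 + 1, so 185^13 ≡ 210·95·185 ≡ 60 (mod 215)
  → matches m = 60

2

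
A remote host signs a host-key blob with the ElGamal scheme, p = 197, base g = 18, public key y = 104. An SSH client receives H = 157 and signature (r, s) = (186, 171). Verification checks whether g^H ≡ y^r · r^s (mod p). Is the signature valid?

invalid

Left side g^H mod p:
18^157 mod 197 = 27
Right side y^r · r^s mod p:
104^186 mod 197 = 164
186^171 mod 197 = 152
164·152 = 24928 ≡ 106 (mod 197)
27 ≠ 106, so verification fails.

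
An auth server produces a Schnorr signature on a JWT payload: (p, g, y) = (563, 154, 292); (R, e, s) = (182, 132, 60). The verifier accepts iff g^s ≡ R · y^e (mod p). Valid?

no

g^s mod p:
154^2 = 23716 ≡ 70
154^4 ≡ 70^2 = 4900 ≡ 396
154^8 ≡ 396^2 = 156816 ≡ 302
154^16 ≡ 302^2 = 91204 ≡ 561
154^32 ≡ 561^2 = 314721 ≡ 4
60 = 32 + 16 + 8 + 4, so 154^60 ≡ 4·561·302·396 ≡ 364 (mod 563)
R · y^e mod p:
292^2 = 85264 ≡ 251
292^4 ≡ 251^2 = 63001 ≡ 508
292^8 ≡ 508^2 = 258064 ≡ 210
292^16 ≡ 210^2 = 44100 ≡ 186
292^32 ≡ 186^2 = 34596 ≡ 253
292^64 ≡ 253^2 = 64009 ≡ 390
292^128 ≡ 390^2 = 152100 ≡ 90
132 = 128 + 4, so 292^132 ≡ 90·508 ≡ 117 (mod 563)
182·117 = 21294 ≡ 463 (mod 563)
364 ≠ 463; the check fails.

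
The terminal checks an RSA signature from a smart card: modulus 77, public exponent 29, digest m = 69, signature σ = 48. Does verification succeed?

passes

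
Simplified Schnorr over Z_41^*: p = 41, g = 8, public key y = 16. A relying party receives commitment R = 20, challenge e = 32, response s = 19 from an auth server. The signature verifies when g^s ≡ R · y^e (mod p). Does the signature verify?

verifies

g^s mod p:
8^2 = 64 ≡ 23
8^4 ≡ 23^2 = 529 ≡ 37
8^8 ≡ 37^2 = 1369 ≡ 16
8^16 ≡ 16^2 = 256 ≡ 10
19 = 16 + 2 + 1, so 8^19 ≡ 10·23·8 ≡ 36 (mod 41)
R · y^e mod p:
16^2 = 256 ≡ 10
16^4 ≡ 10^2 = 100 ≡ 18
16^8 ≡ 18^2 = 324 ≡ 37
16^16 ≡ 37^2 = 1369 ≡ 16
16^32 ≡ 16^2 = 256 ≡ 10
20·10 = 200 ≡ 36 (mod 41)
36 ≡ 36 (mod 41); signature holds.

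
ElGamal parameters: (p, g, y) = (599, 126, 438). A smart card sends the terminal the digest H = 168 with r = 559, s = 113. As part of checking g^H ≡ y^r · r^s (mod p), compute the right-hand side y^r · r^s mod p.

80

438^2 = 191844 ≡ 164
438^4 ≡ 164^2 = 26896 ≡ 540
438^8 ≡ 540^2 = 291600 ≡ 486
438^16 ≡ 486^2 = 236196 ≡ 190
438^32 ≡ 190^2 = 36100 ≡ 160
438^64 ≡ 160^2 = 25600 ≡ 442
438^128 ≡ 442^2 = 195364 ≡ 90
438^256 ≡ 90^2 = 8100 ≡ 313
438^512 ≡ 313^2 = 97969 ≡ 332
559 = 512 + 32 + 8 + 4 + 2 + 1, so 438^559 ≡ 332·160·486·540·164·438 ≡ 497 (mod 599)
559^2 = 312481 ≡ 402
559^4 ≡ 402^2 = 161604 ≡ 473
559^8 ≡ 473^2 = 223729 ≡ 302
559^16 ≡ 302^2 = 91204 ≡ 156
559^32 ≡ 156^2 = 24336 ≡ 376
559^64 ≡ 376^2 = 141376 ≡ 12
113 = 64 + 32 + 16 + 1, so 559^113 ≡ 12·376·156·559 ≡ 516 (mod 599)
y^r · r^s ≡ 497·516 = 256452 ≡ 80 (mod 599)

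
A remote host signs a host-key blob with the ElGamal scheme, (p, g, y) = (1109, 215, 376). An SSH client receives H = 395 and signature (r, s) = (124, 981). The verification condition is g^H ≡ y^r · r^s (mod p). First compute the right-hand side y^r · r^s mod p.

43

376^124 mod 1109 = 526
124^981 mod 1109 = 660
y^r · r^s ≡ 526·660 = 347160 ≡ 43 (mod 1109)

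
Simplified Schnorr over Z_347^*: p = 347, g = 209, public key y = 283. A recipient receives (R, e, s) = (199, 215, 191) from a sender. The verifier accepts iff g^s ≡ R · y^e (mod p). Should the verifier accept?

accept

g^s mod p:
209^2 = 43681 ≡ 306
209^4 ≡ 306^2 = 93636 ≡ 293
209^8 ≡ 293^2 = 85849 ≡ 140
209^16 ≡ 140^2 = 19600 ≡ 168
209^32 ≡ 168^2 = 28224 ≡ 117
209^64 ≡ 117^2 = 13689 ≡ 156
209^128 ≡ 156^2 = 24336 ≡ 46
191 = 128 + 32 + 16 + 8 + 4 + 2 + 1, so 209^191 ≡ 46·117·168·140·293·306·209 ≡ 295 (mod 347)
R · y^e mod p:
283^2 = 80089 ≡ 279
283^4 ≡ 279^2 = 77841 ≡ 113
283^8 ≡ 113^2 = 12769 ≡ 277
283^16 ≡ 277^2 = 76729 ≡ 42
283^32 ≡ 42^2 = 1764 ≡ 29
283^64 ≡ 29^2 = 841 ≡ 147
283^128 ≡ 147^2 = 21609 ≡ 95
215 = 128 + 64 + 16 + 4 + 2 + 1, so 283^215 ≡ 95·147·42·113·279·283 ≡ 66 (mod 347)
199·66 = 13134 ≡ 295 (mod 347)
295 ≡ 295 (mod 347); signature holds.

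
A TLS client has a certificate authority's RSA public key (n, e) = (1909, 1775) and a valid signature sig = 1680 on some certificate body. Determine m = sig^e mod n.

461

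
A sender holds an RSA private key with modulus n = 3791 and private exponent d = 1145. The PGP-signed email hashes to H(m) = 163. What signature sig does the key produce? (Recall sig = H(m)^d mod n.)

(H(m))^2 ≡ 163^2 = 26569 ≡ 32
(H(m))^4 ≡ 32^2 = 1024
(H(m))^8 ≡ 1024^2 = 1048576 ≡ 2260
(H(m))^16 ≡ 2260^2 = 5107600 ≡ 1123
(H(m))^32 ≡ 1123^2 = 1261129 ≡ 2517
(H(m))^64 ≡ 2517^2 = 6335289 ≡ 528
(H(m))^128 ≡ 528^2 = 278784 ≡ 2041
(H(m))^256 ≡ 2041^2 = 4165681 ≡ 3163
(H(m))^512 ≡ 3163^2 = 10004569 ≡ 120
(H(m))^1024 ≡ 120^2 = 14400 ≡ 3027
1145 = 1024 + 64 + 32 + 16 + 8 + 1, so (H(m))^1145 ≡ 3027·528·2517·1123·2260·163 ≡ 1554 (mod 3791)

1554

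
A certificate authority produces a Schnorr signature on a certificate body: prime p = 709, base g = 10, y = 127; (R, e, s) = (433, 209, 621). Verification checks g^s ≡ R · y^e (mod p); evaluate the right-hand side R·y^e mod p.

333

127^2 = 16129 ≡ 531
127^4 ≡ 531^2 = 281961 ≡ 488
127^8 ≡ 488^2 = 238144 ≡ 629
127^16 ≡ 629^2 = 395641 ≡ 19
127^32 ≡ 19^2 = 361
127^64 ≡ 361^2 = 130321 ≡ 574
127^128 ≡ 574^2 = 329476 ≡ 500
209 = 128 + 64 + 16 + 1, so 127^209 ≡ 500·574·19·127 ≡ 361 (mod 709)
R · y^e ≡ 433·361 = 156313 ≡ 333 (mod 709)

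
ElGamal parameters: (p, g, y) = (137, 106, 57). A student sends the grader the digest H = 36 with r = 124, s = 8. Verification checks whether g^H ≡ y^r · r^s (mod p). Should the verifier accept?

accept

Left side g^H mod p:
Squares mod 137: 106^1≡106, 106^2≡2, 106^4≡4, 106^8≡16, 106^16≡119, 106^32≡50
36 = 32 + 4, so 106^36 ≡ 50·4 ≡ 63 (mod 137)
Right side y^r · r^s mod p:
Squares mod 137: 57^1≡57, 57^2≡98, 57^4≡14, 57^8≡59, 57^16≡56, 57^32≡122, 57^64≡88
124 = 64 + 32 + 16 + 8 + 4, so 57^124 ≡ 88·122·56·59·14 ≡ 103 (mod 137)
Squares mod 137: 124^1≡124, 124^2≡32, 124^4≡65, 124^8≡115
124^8 ≡ 115 (mod 137)
103·115 = 11845 ≡ 63 (mod 137)
63 ≡ 63 (mod 137), so the signature is genuine.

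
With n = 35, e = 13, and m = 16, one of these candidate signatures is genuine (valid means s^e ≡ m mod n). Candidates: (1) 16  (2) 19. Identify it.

Candidate 1: 16^2 = 256 ≡ 11; 16^4 ≡ 11^2 = 121 ≡ 16; 16^8 ≡ 16^2 = 256 ≡ 11; 13 = 8 + 4 + 1, so 16^13 ≡ 11·16·16 ≡ 16 (mod 35)
  → matches m = 16
Candidate 2: 19^2 = 361 ≡ 11; 19^4 ≡ 11^2 = 121 ≡ 16; 19^8 ≡ 16^2 = 256 ≡ 11; 13 = 8 + 4 + 1, so 19^13 ≡ 11·16·19 ≡ 19 (mod 35)

1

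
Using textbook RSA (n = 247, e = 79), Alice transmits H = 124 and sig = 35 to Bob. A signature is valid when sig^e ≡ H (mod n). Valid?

sig^2 ≡ 35^2 = 1225 ≡ 237
sig^4 ≡ 237^2 = 56169 ≡ 100
sig^8 ≡ 100^2 = 10000 ≡ 120
sig^16 ≡ 120^2 = 14400 ≡ 74
sig^32 ≡ 74^2 = 5476 ≡ 42
sig^64 ≡ 42^2 = 1764 ≡ 35
79 = 64 + 8 + 4 + 2 + 1, so sig^79 ≡ 35·120·100·237·35 ≡ 74 (mod 247)
sig^79 mod 247 = 74, but H = 124.

no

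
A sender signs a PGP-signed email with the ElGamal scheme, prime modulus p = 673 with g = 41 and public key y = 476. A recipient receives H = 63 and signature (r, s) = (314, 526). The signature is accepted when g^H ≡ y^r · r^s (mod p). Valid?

no

Left side g^H mod p:
Squares mod 673: 41^1≡41, 41^2≡335, 41^4≡507, 41^8≡636, 41^16≡23, 41^32≡529
63 = 32 + 16 + 8 + 4 + 2 + 1, so 41^63 ≡ 529·23·636·507·335·41 ≡ 555 (mod 673)
Right side y^r · r^s mod p:
Squares mod 673: 476^1≡476, 476^2≡448, 476^4≡150, 476^8≡291, 476^16≡556, 476^32≡229, 476^64≡620, 476^128≡117, 476^256≡229
314 = 256 + 32 + 16 + 8 + 2, so 476^314 ≡ 229·229·556·291·448 ≡ 330 (mod 673)
Squares mod 673: 314^1≡314, 314^2≡338, 314^4≡507, 314^8≡636, 314^16≡23, 314^32≡529, 314^64≡546, 314^128≡650, 314^256≡529, 314^512≡546
526 = 512 + 8 + 4 + 2, so 314^526 ≡ 546·636·507·338 ≡ 296 (mod 673)
330·296 = 97680 ≡ 95 (mod 673)
555 ≠ 95, so verification fails.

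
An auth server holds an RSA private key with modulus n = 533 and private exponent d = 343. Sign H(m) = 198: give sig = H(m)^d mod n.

Squares mod 533: (H(m))^1≡198, (H(m))^2≡295, (H(m))^4≡146, (H(m))^8≡529, (H(m))^16≡16, (H(m))^32≡256, (H(m))^64≡510, (H(m))^128≡529, (H(m))^256≡16
343 = 256 + 64 + 16 + 4 + 2 + 1, so (H(m))^343 ≡ 16·510·16·146·295·198 ≡ 302 (mod 533)

302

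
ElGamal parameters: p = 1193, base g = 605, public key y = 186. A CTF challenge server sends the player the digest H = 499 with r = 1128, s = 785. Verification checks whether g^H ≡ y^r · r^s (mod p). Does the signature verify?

verifies

Left side g^H mod p:
605^2 = 366025 ≡ 967
605^4 ≡ 967^2 = 935089 ≡ 970
605^8 ≡ 970^2 = 940900 ≡ 816
605^16 ≡ 816^2 = 665856 ≡ 162
605^32 ≡ 162^2 = 26244 ≡ 1191
605^64 ≡ 1191^2 = 1418481 ≡ 4
605^128 ≡ 4^2 = 16
605^256 ≡ 16^2 = 256
499 = 256 + 128 + 64 + 32 + 16 + 2 + 1, so 605^499 ≡ 256·16·4·1191·162·967·605 ≡ 193 (mod 1193)
Right side y^r · r^s mod p:
186^2 = 34596 ≡ 1192
186^4 ≡ 1192^2 = 1420864 ≡ 1
186^8 ≡ 1^2 = 1
186^16 ≡ 1^2 = 1
186^32 ≡ 1^2 = 1
186^64 ≡ 1^2 = 1
186^128 ≡ 1^2 = 1
186^256 ≡ 1^2 = 1
186^512 ≡ 1^2 = 1
186^1024 ≡ 1^2 = 1
1128 = 1024 + 64 + 32 + 8, so 186^1128 ≡ 1·1·1·1 ≡ 1 (mod 1193)
1128^2 = 1272384 ≡ 646
1128^4 ≡ 646^2 = 417316 ≡ 959
1128^8 ≡ 959^2 = 919681 ≡ 1071
1128^16 ≡ 1071^2 = 1147041 ≡ 568
1128^32 ≡ 568^2 = 322624 ≡ 514
1128^64 ≡ 514^2 = 264196 ≡ 543
1128^128 ≡ 543^2 = 294849 ≡ 178
1128^256 ≡ 178^2 = 31684 ≡ 666
1128^512 ≡ 666^2 = 443556 ≡ 953
785 = 512 + 256 + 16 + 1, so 1128^785 ≡ 953·666·568·1128 ≡ 193 (mod 1193)
1·193 = 193 ≡ 193 (mod 1193)
193 ≡ 193 (mod 1193), so the signature is genuine.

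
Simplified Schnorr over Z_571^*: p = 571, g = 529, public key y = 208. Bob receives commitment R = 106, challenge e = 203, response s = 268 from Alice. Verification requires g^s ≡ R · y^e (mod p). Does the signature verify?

does not verify

g^s mod p:
529^2 = 279841 ≡ 51
529^4 ≡ 51^2 = 2601 ≡ 317
529^8 ≡ 317^2 = 100489 ≡ 564
529^16 ≡ 564^2 = 318096 ≡ 49
529^32 ≡ 49^2 = 2401 ≡ 117
529^64 ≡ 117^2 = 13689 ≡ 556
529^128 ≡ 556^2 = 309136 ≡ 225
529^256 ≡ 225^2 = 50625 ≡ 377
268 = 256 + 8 + 4, so 529^268 ≡ 377·564·317 ≡ 523 (mod 571)
R · y^e mod p:
208^2 = 43264 ≡ 439
208^4 ≡ 439^2 = 192721 ≡ 294
208^8 ≡ 294^2 = 86436 ≡ 215
208^16 ≡ 215^2 = 46225 ≡ 545
208^32 ≡ 545^2 = 297025 ≡ 105
208^64 ≡ 105^2 = 11025 ≡ 176
208^128 ≡ 176^2 = 30976 ≡ 142
203 = 128 + 64 + 8 + 2 + 1, so 208^203 ≡ 142·176·215·439·208 ≡ 405 (mod 571)
106·405 = 42930 ≡ 105 (mod 571)
523 ≠ 105; the check fails.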